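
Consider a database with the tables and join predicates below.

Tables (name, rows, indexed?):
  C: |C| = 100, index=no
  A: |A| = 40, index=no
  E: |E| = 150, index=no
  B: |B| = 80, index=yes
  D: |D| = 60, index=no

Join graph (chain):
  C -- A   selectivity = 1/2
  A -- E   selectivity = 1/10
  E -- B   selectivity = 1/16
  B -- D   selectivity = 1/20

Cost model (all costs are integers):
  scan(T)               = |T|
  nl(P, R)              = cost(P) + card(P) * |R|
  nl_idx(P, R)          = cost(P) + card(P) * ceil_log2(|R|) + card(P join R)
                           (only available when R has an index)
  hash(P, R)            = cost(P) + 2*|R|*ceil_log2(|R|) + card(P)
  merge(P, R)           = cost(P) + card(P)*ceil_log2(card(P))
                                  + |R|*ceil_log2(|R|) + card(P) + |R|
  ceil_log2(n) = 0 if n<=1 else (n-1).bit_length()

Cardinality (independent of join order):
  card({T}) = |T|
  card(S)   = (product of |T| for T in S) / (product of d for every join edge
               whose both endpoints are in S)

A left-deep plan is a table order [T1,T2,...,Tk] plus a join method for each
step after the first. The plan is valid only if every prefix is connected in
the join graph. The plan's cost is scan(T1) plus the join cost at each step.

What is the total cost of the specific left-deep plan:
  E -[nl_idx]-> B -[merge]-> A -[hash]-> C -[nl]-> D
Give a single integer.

9014880

step 1: scan E: cost=150, card=150
step 2: join B via nl_idx
    card(P join B) = 150*80/(16) = 750
    cost = 150 + 150*7 + 750 = 1950
step 3: join A via merge
    card(P join A) = 750*40/(10) = 3000
    cost = 1950 + 750*10 + 40*6 + 750 + 40 = 10480
step 4: join C via hash
    card(P join C) = 3000*100/(2) = 150000
    cost = 10480 + 2*100*7 + 3000 = 14880
step 5: join D via nl
    card(P join D) = 150000*60/(20) = 450000
    cost = 14880 + 150000*60 = 9014880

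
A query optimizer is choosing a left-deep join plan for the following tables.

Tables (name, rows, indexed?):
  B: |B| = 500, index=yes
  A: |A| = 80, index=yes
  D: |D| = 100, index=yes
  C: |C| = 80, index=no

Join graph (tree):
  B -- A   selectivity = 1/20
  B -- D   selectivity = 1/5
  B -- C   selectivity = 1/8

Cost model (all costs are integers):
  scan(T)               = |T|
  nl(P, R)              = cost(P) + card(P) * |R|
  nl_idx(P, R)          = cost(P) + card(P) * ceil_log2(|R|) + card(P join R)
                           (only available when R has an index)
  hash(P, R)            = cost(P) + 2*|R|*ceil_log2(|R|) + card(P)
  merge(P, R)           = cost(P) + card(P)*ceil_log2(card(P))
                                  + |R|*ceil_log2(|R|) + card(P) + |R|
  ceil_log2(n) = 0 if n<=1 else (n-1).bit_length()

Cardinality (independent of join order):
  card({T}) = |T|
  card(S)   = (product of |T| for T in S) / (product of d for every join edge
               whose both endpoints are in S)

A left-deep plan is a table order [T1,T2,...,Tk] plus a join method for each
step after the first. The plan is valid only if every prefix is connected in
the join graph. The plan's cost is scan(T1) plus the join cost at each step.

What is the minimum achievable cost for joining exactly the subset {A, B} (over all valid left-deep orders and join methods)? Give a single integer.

Selinger DP over subsets of {A,B}:
  {B}: scan cost=500, card=500
  {A}: scan cost=80, card=80
  {AB}: card=2000; try (A,hash)→2120, (B,nl_idx)→2800, (B,merge)→5720, (A,nl_idx)→6000, (A,merge)→6140, (B,hash)→9160 …(+2); best=2120 via (A,hash)

2120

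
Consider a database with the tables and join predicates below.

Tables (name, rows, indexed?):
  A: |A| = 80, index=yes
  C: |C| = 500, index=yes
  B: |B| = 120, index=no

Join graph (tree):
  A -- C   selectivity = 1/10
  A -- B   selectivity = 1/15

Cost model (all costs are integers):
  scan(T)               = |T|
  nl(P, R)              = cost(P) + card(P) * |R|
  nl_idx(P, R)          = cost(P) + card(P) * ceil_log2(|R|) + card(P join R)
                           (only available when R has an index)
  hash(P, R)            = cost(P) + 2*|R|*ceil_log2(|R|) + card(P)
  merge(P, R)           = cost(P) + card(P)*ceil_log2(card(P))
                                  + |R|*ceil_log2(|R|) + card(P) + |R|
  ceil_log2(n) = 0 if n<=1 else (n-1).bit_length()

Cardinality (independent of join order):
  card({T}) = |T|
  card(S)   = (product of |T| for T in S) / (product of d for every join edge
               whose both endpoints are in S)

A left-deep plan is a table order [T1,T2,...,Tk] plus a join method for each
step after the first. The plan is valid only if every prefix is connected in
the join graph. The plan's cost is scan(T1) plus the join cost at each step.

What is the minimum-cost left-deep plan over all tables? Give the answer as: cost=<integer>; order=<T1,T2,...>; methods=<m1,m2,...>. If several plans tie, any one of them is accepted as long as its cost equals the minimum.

cost=7800; order=C,A,B; methods=hash,hash

Selinger DP (subsets sized 1..n):
  {A}: scan cost=80, card=80
  {C}: scan cost=500, card=500
  {B}: scan cost=120, card=120
  {AC}: card=4000; try (A,hash)→2120, (C,nl_idx)→4800, (C,merge)→5720, (A,merge)→6140, (A,nl_idx)→8000, (C,hash)→9160 …(+2); best=2120 via (A,hash)
  {AB}: card=640; try (A,hash)→1360, (A,nl_idx)→1600, (B,merge)→1680, (A,merge)→1720, (B,hash)→1840, (B,nl)→9680 …(+1); best=1360 via (A,hash)
  {ABC}: card=32000; try (B,hash)→7800, (C,hash)→11000, (C,merge)→13400, (C,nl_idx)→39120, (B,merge)→55080, (C,nl)→321360 …(+1); best=7800 via (B,hash)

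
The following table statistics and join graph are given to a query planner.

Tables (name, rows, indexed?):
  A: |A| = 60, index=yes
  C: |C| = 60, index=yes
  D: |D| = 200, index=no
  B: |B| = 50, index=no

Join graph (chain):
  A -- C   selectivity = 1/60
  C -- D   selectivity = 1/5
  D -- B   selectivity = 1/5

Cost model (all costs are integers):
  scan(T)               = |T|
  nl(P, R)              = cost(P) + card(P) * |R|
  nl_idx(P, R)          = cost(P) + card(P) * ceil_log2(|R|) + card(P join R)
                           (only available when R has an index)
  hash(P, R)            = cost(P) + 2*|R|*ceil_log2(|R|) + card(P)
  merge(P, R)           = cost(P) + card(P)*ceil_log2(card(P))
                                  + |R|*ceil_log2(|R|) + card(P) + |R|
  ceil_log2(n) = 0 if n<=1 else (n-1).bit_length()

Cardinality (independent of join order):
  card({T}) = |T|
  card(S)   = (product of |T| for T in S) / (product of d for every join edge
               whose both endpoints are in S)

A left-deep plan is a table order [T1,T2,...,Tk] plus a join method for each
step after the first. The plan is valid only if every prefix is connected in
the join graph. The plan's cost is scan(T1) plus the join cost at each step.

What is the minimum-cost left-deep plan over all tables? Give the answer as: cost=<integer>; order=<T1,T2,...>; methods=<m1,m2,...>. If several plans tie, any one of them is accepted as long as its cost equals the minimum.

cost=5700; order=A,C,D,B; methods=nl_idx,merge,hash

Selinger DP (subsets sized 1..n):
  {A}: scan cost=60, card=60
  {C}: scan cost=60, card=60
  {D}: scan cost=200, card=200
  {B}: scan cost=50, card=50
  {AC}: card=60; try (C,nl_idx)→480, (A,nl_idx)→480, (C,hash)→840, (A,hash)→840, (C,merge)→900, (A,merge)→900 …(+2); best=480 via (C,nl_idx)
  {CD}: card=2400; try (C,hash)→1120, (D,merge)→2280, (C,merge)→2420, (D,hash)→3320, (C,nl_idx)→3800, (D,nl)→12060 …(+1); best=1120 via (C,hash)
  {BD}: card=2000; try (B,hash)→1000, (D,merge)→2200, (B,merge)→2350, (D,hash)→3300, (D,nl)→10050, (B,nl)→10200; best=1000 via (B,hash)
  {ACD}: card=2400; try (D,merge)→2700, (D,hash)→3740, (A,hash)→4240, (D,nl)→12480, (A,nl_idx)→17920, (A,merge)→32740 …(+1); best=2700 via (D,merge)
  {BCD}: card=24000; try (C,hash)→3720, (B,hash)→4120, (C,merge)→25420, (B,merge)→32670, (C,nl_idx)→37000, (C,nl)→121000 …(+1); best=3720 via (C,hash)
  {ABCD}: card=24000; try (B,hash)→5700, (A,hash)→28440, (B,merge)→34250, (B,nl)→122700, (A,nl_idx)→171720, (A,merge)→388140 …(+1); best=5700 via (B,hash)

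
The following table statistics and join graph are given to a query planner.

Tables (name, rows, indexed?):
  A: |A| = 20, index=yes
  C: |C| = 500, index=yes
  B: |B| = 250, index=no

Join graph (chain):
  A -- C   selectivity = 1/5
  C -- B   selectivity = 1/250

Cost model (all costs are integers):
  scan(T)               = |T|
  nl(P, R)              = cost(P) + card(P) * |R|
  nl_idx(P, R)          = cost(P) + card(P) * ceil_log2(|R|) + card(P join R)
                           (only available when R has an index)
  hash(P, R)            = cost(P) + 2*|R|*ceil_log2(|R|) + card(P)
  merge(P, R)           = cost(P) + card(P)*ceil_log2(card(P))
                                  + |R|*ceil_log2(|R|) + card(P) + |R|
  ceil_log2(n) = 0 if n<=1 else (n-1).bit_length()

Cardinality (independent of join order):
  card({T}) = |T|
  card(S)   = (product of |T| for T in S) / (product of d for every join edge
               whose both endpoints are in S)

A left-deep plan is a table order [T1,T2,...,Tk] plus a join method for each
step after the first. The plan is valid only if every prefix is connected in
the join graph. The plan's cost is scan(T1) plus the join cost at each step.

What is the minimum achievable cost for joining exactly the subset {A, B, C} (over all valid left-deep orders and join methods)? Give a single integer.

3700

Selinger DP over subsets of {A,B,C}:
  {A}: scan cost=20, card=20
  {C}: scan cost=500, card=500
  {B}: scan cost=250, card=250
  {AC}: card=2000; try (A,hash)→1200, (C,nl_idx)→2200, (A,nl_idx)→5000, (C,merge)→5140, (A,merge)→5620, (C,hash)→9040 …(+2); best=1200 via (A,hash)
  {BC}: card=500; try (C,nl_idx)→3000, (B,hash)→5000, (C,merge)→7500, (B,merge)→7750, (C,hash)→9500, (C,nl)→125250 …(+1); best=3000 via (C,nl_idx)
  {ABC}: card=2000; try (A,hash)→3700, (B,hash)→7200, (A,nl_idx)→7500, (A,merge)→8120, (A,nl)→13000, (B,merge)→27450 …(+1); best=3700 via (A,hash)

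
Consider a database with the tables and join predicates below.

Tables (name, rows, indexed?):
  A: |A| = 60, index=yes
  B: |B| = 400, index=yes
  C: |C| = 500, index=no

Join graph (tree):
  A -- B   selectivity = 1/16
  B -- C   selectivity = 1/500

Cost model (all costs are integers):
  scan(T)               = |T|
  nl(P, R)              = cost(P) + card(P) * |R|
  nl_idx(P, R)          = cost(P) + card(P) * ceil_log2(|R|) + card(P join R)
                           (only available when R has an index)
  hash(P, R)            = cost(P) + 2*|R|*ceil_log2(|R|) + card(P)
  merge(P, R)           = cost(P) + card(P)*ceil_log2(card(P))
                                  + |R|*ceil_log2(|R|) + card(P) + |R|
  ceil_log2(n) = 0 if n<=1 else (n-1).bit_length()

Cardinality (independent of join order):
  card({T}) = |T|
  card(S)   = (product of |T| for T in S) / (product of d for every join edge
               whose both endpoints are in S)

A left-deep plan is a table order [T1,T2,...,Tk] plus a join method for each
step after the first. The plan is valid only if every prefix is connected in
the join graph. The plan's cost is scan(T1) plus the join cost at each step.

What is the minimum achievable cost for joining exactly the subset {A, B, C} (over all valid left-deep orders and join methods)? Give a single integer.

6520

Selinger DP over subsets of {A,B,C}:
  {A}: scan cost=60, card=60
  {B}: scan cost=400, card=400
  {C}: scan cost=500, card=500
  {AB}: card=1500; try (A,hash)→1520, (B,nl_idx)→2100, (A,nl_idx)→4300, (B,merge)→4480, (A,merge)→4820, (B,hash)→7320 …(+2); best=1520 via (A,hash)
  {BC}: card=400; try (B,nl_idx)→5400, (B,hash)→8200, (C,merge)→9400, (B,merge)→9500, (C,hash)→9800, (C,nl)→200400 …(+1); best=5400 via (B,nl_idx)
  {ABC}: card=1500; try (A,hash)→6520, (A,nl_idx)→9300, (A,merge)→9820, (C,hash)→12020, (C,merge)→24520, (A,nl)→29400 …(+1); best=6520 via (A,hash)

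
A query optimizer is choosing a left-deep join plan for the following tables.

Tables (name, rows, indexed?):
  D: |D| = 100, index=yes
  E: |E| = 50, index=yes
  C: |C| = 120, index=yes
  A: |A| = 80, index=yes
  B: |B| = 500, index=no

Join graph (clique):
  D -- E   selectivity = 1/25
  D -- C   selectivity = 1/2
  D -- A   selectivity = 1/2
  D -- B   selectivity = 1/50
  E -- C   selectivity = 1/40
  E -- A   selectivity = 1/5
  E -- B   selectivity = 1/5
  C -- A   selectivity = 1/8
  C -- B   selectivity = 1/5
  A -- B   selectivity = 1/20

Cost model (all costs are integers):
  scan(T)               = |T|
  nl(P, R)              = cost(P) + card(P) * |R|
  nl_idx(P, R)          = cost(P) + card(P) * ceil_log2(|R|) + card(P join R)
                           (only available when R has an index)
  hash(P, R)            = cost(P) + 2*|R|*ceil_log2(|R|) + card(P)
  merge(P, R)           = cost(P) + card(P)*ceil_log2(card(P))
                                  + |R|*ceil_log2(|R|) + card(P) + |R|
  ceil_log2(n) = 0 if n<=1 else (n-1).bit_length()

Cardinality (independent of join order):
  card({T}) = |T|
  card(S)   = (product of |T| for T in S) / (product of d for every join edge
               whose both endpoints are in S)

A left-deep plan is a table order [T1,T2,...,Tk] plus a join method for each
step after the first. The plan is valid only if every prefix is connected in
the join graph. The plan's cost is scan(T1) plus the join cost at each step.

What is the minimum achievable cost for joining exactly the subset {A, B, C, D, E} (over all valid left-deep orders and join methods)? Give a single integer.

Selinger DP over subsets of {A,B,C,D,E}:
  {D}: scan cost=100, card=100
  {E}: scan cost=50, card=50
  {C}: scan cost=120, card=120
  {A}: scan cost=80, card=80
  {B}: scan cost=500, card=500
  {DE}: card=200; try (D,nl_idx)→600, (E,hash)→800, (E,nl_idx)→900, (D,merge)→1200, (E,merge)→1250, (D,hash)→1500 …(+2); best=600 via (D,nl_idx)
  {CD}: card=6000; try (D,hash)→1640, (C,merge)→1860, (D,merge)→1880, (C,hash)→1880, (C,nl_idx)→6800, (D,nl_idx)→6960 …(+2); best=1640 via (D,hash)
  {AD}: card=4000; try (A,hash)→1320, (D,merge)→1520, (A,merge)→1540, (D,hash)→1560, (D,nl_idx)→4640, (A,nl_idx)→4800 …(+2); best=1320 via (A,hash)
  {BD}: card=1000; try (D,hash)→2400, (D,nl_idx)→5000, (B,merge)→5900, (D,merge)→6300, (B,hash)→9200, (B,nl)→50100 …(+1); best=2400 via (D,hash)
  {CE}: card=150; try (C,nl_idx)→550, (E,hash)→840, (E,nl_idx)→990, (C,merge)→1360, (E,merge)→1430, (C,hash)→1780 …(+2); best=550 via (C,nl_idx)
  {AE}: card=800; try (E,hash)→760, (A,merge)→1040, (E,merge)→1070, (A,nl_idx)→1200, (A,hash)→1220, (E,nl_idx)→1360 …(+2); best=760 via (E,hash)
  {BE}: card=5000; try (E,hash)→1600, (B,merge)→5400, (E,merge)→5850, (E,nl_idx)→8500, (B,hash)→9100, (B,nl)→25050 …(+1); best=1600 via (E,hash)
  {AC}: card=1200; try (A,hash)→1360, (C,merge)→1680, (A,merge)→1720, (C,hash)→1840, (C,nl_idx)→1840, (A,nl_idx)→2160 …(+2); best=1360 via (A,hash)
  {BC}: card=12000; try (C,hash)→2680, (B,merge)→6080, (C,merge)→6460, (B,hash)→9240, (C,nl_idx)→16000, (B,nl)→60120 …(+1); best=2680 via (C,hash)
  {AB}: card=2000; try (A,hash)→2120, (B,merge)→5720, (A,nl_idx)→6000, (A,merge)→6140, (B,hash)→9160, (B,nl)→40080 …(+1); best=2120 via (A,hash)
  {CDE}: card=300; try (D,nl_idx)→1900, (D,hash)→2100, (C,nl_idx)→2300, (C,hash)→2480, (D,merge)→2700, (C,merge)→3360 …(+6); best=1900 via (D,nl_idx)
  {ADE}: card=1600; try (A,hash)→1920, (D,hash)→2960, (A,merge)→3040, (A,nl_idx)→3600, (E,hash)→5920, (D,nl_idx)→7960 …(+6); best=1920 via (A,hash)
  {BDE}: card=400; try (E,hash)→4000, (B,merge)→7400, (D,hash)→8000, (E,nl_idx)→8800, (B,hash)→9800, (E,merge)→13750 …(+5); best=4000 via (E,hash)
  {ACD}: card=30000; try (D,hash)→3960, (C,hash)→7000, (A,hash)→8760, (D,merge)→16560, (D,nl_idx)→39760, (C,merge)→54280 …(+6); best=3960 via (D,hash)
  {BCD}: card=12000; try (C,hash)→5080, (C,merge)→14360, (D,hash)→16080, (B,hash)→16640, (C,nl_idx)→21400, (B,merge)→90640 …(+5); best=5080 via (C,hash)
  {ABD}: card=2000; try (A,hash)→4520, (D,hash)→5520, (A,nl_idx)→11400, (A,merge)→14040, (B,hash)→14320, (D,nl_idx)→18120 …(+5); best=4520 via (A,hash)
  {ACE}: card=300; try (A,hash)→1820, (A,nl_idx)→1900, (A,merge)→2540, (E,hash)→3160, (C,hash)→3240, (C,nl_idx)→6660 …(+6); best=1820 via (A,hash)
  {BCE}: card=3000; try (B,merge)→6900, (C,hash)→8280, (B,hash)→9700, (E,hash)→15280, (C,nl_idx)→39600, (C,merge)→72560 …(+5); best=6900 via (B,merge)
  {ABE}: card=4000; try (E,hash)→4720, (A,hash)→7720, (B,hash)→10560, (B,merge)→14560, (E,nl_idx)→18120, (E,merge)→26470 …(+5); best=4720 via (E,hash)
  {ABC}: card=6000; try (C,hash)→5800, (B,hash)→11560, (A,hash)→15800, (B,merge)→20760, (C,nl_idx)→22120, (C,merge)→27080 …(+5); best=5800 via (C,hash)
  {ACDE}: card=300; try (A,hash)→3320, (D,hash)→3520, (D,nl_idx)→4220, (A,nl_idx)→4300, (C,hash)→5200, (A,merge)→5540 …(+10); best=3320 via (A,hash)
  {BCDE}: card=120; try (C,hash)→6080, (C,nl_idx)→6920, (C,merge)→8960, (B,merge)→9900, (B,hash)→11200, (D,hash)→11300 …(+9); best=6080 via (C,hash)
  {ABDE}: card=160; try (A,hash)→5520, (A,nl_idx)→6960, (E,hash)→7120, (A,merge)→8640, (D,hash)→10120, (B,hash)→12520 …(+9); best=5520 via (A,hash)
  {ABCD}: card=3000; try (C,hash)→8200, (D,hash)→13200, (A,hash)→18200, (C,nl_idx)→21520, (C,merge)→29480, (B,hash)→42960 …(+9); best=8200 via (C,hash)
  {ABCE}: card=300; try (B,merge)→9820, (C,hash)→10400, (A,hash)→11020, (B,hash)→11120, (E,hash)→12400, (A,nl_idx)→28200 …(+9); best=9820 via (B,merge)
  {ABCDE}: card=6; try (C,nl_idx)→6646, (A,nl_idx)→6926, (A,hash)→7320, (C,hash)→7360, (A,merge)→7680, (C,merge)→7920 …(+13); best=6646 via (C,nl_idx)

6646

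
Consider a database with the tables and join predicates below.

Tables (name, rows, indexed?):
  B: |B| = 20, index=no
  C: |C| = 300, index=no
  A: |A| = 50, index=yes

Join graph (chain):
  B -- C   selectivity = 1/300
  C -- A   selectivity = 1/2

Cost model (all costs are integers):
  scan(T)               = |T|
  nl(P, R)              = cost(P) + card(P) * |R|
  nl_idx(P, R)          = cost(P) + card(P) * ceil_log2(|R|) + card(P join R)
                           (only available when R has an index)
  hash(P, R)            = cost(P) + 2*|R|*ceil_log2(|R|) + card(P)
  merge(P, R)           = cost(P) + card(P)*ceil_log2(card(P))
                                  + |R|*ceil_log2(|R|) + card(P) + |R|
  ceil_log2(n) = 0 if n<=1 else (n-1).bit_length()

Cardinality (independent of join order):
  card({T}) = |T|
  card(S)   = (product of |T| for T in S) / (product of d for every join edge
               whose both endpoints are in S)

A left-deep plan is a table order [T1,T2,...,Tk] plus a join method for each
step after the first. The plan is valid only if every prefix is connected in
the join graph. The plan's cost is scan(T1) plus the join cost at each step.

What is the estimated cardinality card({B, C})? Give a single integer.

Tables in S: B(20), C(300)
Edges inside S: B-C(d=300)
numerator = 20 * 300 = 6000
denominator = 300 = 300
card(S) = 6000 / 300 = 20

20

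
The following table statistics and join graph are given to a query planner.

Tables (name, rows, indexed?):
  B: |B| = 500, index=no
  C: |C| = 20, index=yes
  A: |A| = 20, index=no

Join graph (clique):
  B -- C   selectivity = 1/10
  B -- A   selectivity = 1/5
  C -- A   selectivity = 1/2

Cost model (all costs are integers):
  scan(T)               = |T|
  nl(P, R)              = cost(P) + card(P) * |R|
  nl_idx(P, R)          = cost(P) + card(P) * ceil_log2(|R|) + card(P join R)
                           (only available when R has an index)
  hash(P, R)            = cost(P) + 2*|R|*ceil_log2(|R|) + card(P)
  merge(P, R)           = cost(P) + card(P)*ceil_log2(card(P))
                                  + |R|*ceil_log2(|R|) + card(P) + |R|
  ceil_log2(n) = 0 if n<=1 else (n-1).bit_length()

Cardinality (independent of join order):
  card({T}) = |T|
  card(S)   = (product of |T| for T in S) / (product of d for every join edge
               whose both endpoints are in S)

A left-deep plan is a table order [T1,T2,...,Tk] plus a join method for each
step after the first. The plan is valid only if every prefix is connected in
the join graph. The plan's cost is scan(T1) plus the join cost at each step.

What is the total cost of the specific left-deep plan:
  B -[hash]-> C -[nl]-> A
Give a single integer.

21200

step 1: scan B: cost=500, card=500
step 2: join C via hash
    card(P join C) = 500*20/(10) = 1000
    cost = 500 + 2*20*5 + 500 = 1200
step 3: join A via nl
    card(P join A) = 1000*20/(5*2) = 2000
    cost = 1200 + 1000*20 = 21200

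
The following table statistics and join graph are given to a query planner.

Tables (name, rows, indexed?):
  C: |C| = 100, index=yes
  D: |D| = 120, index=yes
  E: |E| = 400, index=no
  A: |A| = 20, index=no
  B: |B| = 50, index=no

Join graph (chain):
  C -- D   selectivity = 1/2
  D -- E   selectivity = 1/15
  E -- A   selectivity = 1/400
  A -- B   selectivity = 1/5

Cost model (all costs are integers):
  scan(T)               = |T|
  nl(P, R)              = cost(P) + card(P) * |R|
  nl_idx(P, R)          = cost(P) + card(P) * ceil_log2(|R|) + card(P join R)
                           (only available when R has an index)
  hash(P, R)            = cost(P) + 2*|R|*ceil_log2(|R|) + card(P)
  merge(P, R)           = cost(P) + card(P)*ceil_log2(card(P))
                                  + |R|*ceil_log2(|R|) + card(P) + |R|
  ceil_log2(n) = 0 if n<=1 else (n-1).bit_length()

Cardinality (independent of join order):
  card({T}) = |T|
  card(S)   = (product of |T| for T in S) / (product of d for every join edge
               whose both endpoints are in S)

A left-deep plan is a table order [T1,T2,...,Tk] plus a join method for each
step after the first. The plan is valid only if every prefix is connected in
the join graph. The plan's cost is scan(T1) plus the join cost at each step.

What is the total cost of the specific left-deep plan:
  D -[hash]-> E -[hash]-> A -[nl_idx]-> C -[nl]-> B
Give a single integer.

419960

step 1: scan D: cost=120, card=120
step 2: join E via hash
    card(P join E) = 120*400/(15) = 3200
    cost = 120 + 2*400*9 + 120 = 7440
step 3: join A via hash
    card(P join A) = 3200*20/(400) = 160
    cost = 7440 + 2*20*5 + 3200 = 10840
step 4: join C via nl_idx
    card(P join C) = 160*100/(2) = 8000
    cost = 10840 + 160*7 + 8000 = 19960
step 5: join B via nl
    card(P join B) = 8000*50/(5) = 80000
    cost = 19960 + 8000*50 = 419960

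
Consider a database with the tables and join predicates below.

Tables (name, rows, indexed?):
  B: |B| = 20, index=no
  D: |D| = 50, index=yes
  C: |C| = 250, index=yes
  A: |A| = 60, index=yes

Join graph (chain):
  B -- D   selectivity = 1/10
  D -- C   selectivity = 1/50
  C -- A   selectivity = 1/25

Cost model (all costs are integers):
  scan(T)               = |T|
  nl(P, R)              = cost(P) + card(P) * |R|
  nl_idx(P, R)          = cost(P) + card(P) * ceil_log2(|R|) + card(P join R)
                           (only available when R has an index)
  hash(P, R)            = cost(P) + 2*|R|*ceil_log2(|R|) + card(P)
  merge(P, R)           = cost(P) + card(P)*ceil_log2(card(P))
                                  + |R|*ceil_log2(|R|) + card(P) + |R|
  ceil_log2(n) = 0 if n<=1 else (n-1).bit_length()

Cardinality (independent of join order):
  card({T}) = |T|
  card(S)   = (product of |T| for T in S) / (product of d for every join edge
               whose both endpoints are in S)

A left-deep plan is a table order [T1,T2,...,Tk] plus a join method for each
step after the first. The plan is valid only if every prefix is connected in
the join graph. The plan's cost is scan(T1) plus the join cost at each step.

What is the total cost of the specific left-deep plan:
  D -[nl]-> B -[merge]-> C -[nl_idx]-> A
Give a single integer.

8300

step 1: scan D: cost=50, card=50
step 2: join B via nl
    card(P join B) = 50*20/(10) = 100
    cost = 50 + 50*20 = 1050
step 3: join C via merge
    card(P join C) = 100*250/(50) = 500
    cost = 1050 + 100*7 + 250*8 + 100 + 250 = 4100
step 4: join A via nl_idx
    card(P join A) = 500*60/(25) = 1200
    cost = 4100 + 500*6 + 1200 = 8300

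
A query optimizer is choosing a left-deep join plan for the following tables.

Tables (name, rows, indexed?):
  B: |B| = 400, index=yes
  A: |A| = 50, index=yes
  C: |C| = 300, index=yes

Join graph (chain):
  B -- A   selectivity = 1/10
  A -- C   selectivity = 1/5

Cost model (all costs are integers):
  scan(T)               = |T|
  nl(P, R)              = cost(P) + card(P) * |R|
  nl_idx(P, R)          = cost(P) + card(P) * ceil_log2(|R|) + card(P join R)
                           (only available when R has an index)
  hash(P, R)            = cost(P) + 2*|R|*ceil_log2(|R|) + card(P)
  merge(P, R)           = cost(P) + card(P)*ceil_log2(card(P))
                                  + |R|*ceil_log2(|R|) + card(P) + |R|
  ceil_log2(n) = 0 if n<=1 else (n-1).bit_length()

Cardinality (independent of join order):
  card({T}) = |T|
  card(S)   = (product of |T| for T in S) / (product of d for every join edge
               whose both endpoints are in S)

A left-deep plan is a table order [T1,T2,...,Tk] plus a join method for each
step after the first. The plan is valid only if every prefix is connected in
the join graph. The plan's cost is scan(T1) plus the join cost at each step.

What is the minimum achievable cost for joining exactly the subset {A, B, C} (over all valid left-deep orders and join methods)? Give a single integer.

Selinger DP over subsets of {A,B,C}:
  {B}: scan cost=400, card=400
  {A}: scan cost=50, card=50
  {C}: scan cost=300, card=300
  {AB}: card=2000; try (A,hash)→1400, (B,nl_idx)→2500, (B,merge)→4400, (A,merge)→4750, (A,nl_idx)→4800, (B,hash)→7300 …(+2); best=1400 via (A,hash)
  {AC}: card=3000; try (A,hash)→1200, (C,merge)→3400, (C,nl_idx)→3500, (A,merge)→3650, (A,nl_idx)→5100, (C,hash)→5500 …(+2); best=1200 via (A,hash)
  {ABC}: card=120000; try (C,hash)→8800, (B,hash)→11400, (C,merge)→28400, (B,merge)→44200, (C,nl_idx)→139400, (B,nl_idx)→148200 …(+2); best=8800 via (C,hash)

8800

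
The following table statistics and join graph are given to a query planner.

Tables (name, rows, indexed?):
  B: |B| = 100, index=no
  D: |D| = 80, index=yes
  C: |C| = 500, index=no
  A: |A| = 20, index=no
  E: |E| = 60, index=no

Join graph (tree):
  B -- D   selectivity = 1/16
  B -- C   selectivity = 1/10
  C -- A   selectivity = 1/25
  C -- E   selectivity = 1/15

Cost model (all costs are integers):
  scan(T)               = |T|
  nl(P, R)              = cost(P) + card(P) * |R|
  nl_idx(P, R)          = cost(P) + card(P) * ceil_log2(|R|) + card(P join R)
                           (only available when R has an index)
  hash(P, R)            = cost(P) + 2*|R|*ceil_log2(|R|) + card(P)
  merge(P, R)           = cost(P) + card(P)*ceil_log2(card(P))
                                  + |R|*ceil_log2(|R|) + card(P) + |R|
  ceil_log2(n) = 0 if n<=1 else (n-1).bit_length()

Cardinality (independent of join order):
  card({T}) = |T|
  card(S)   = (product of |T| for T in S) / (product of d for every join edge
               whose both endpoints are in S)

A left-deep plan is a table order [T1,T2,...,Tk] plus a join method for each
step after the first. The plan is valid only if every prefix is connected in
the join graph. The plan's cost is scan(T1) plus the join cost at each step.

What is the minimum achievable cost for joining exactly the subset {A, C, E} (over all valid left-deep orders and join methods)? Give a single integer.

2320

Selinger DP over subsets of {A,C,E}:
  {C}: scan cost=500, card=500
  {A}: scan cost=20, card=20
  {E}: scan cost=60, card=60
  {AC}: card=400; try (A,hash)→1200, (C,merge)→5140, (A,merge)→5620, (C,hash)→9040, (C,nl)→10020, (A,nl)→10500; best=1200 via (A,hash)
  {CE}: card=2000; try (E,hash)→1720, (C,merge)→5480, (E,merge)→5920, (C,hash)→9120, (C,nl)→30060, (E,nl)→30500; best=1720 via (E,hash)
  {ACE}: card=1600; try (E,hash)→2320, (A,hash)→3920, (E,merge)→5620, (E,nl)→25200, (A,merge)→25840, (A,nl)→41720; best=2320 via (E,hash)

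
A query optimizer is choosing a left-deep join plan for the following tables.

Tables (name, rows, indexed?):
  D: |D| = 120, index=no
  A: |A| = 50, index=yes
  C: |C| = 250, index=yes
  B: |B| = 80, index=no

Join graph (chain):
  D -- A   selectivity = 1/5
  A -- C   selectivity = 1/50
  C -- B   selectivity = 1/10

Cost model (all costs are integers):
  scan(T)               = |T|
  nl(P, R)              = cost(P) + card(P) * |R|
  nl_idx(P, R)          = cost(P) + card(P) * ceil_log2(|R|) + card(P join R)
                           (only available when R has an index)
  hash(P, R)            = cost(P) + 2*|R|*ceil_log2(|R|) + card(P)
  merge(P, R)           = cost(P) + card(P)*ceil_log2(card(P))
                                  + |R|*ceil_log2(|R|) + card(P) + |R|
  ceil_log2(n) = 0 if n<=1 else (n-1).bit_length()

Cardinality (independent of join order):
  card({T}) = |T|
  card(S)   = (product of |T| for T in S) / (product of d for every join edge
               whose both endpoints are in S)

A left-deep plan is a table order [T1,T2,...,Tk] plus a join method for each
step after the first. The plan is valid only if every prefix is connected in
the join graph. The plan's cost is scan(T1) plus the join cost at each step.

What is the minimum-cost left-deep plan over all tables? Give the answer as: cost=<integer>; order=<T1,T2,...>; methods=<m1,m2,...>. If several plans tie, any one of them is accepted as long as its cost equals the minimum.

Selinger DP (subsets sized 1..n):
  {D}: scan cost=120, card=120
  {A}: scan cost=50, card=50
  {C}: scan cost=250, card=250
  {B}: scan cost=80, card=80
  {AD}: card=1200; try (A,hash)→840, (D,merge)→1360, (A,merge)→1430, (D,hash)→1780, (A,nl_idx)→2040, (D,nl)→6050 …(+1); best=840 via (A,hash)
  {AC}: card=250; try (C,nl_idx)→700, (A,hash)→1100, (A,nl_idx)→2000, (C,merge)→2650, (A,merge)→2850, (C,hash)→4100 …(+2); best=700 via (C,nl_idx)
  {BC}: card=2000; try (B,hash)→1620, (C,nl_idx)→2720, (C,merge)→2970, (B,merge)→3140, (C,hash)→4160, (C,nl)→20080 …(+1); best=1620 via (B,hash)
  {ACD}: card=6000; try (D,hash)→2630, (D,merge)→3910, (C,hash)→6040, (C,nl_idx)→16440, (C,merge)→17490, (D,nl)→30700 …(+1); best=2630 via (D,hash)
  {ABC}: card=2000; try (B,hash)→2070, (B,merge)→3590, (A,hash)→4220, (A,nl_idx)→15620, (B,nl)→20700, (A,merge)→25970 …(+1); best=2070 via (B,hash)
  {ABCD}: card=48000; try (D,hash)→5750, (B,hash)→9750, (D,merge)→27030, (B,merge)→87270, (D,nl)→242070, (B,nl)→482630; best=5750 via (D,hash)

cost=5750; order=A,C,B,D; methods=nl_idx,hash,hash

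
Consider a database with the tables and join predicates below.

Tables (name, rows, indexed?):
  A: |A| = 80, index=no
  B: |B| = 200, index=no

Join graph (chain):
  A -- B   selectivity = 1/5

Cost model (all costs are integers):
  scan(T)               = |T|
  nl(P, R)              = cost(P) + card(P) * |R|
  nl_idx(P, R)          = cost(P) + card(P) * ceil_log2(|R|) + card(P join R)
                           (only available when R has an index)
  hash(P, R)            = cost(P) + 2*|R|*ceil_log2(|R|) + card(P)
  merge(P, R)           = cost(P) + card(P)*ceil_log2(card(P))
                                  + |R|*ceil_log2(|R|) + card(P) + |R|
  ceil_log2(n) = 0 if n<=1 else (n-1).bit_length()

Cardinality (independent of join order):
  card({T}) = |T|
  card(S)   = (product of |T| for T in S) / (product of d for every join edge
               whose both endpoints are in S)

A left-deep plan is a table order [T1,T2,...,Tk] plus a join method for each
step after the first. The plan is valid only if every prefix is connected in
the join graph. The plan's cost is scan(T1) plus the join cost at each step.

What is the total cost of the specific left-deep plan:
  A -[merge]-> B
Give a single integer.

2520

step 1: scan A: cost=80, card=80
step 2: join B via merge
    card(P join B) = 80*200/(5) = 3200
    cost = 80 + 80*7 + 200*8 + 80 + 200 = 2520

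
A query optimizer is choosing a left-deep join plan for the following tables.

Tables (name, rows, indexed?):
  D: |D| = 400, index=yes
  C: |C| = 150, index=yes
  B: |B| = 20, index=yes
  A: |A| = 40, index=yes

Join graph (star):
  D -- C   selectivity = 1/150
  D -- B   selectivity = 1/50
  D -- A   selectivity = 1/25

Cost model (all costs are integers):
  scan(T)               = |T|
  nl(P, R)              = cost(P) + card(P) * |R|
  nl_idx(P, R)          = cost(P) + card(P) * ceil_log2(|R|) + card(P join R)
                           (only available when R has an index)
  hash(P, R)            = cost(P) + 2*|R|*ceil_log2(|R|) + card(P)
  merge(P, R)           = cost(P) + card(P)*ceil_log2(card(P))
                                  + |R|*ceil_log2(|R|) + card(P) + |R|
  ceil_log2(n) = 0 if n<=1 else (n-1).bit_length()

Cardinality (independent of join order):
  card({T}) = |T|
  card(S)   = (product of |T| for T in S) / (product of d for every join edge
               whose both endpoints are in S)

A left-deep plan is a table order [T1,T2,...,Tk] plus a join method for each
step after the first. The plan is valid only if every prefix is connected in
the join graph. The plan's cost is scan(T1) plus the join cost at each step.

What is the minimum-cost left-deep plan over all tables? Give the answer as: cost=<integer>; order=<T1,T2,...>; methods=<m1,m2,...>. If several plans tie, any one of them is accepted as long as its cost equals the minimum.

Selinger DP (subsets sized 1..n):
  {D}: scan cost=400, card=400
  {C}: scan cost=150, card=150
  {B}: scan cost=20, card=20
  {A}: scan cost=40, card=40
  {CD}: card=400; try (D,nl_idx)→1900, (C,hash)→3200, (C,nl_idx)→4000, (D,merge)→5500, (C,merge)→5750, (D,hash)→7500 …(+2); best=1900 via (D,nl_idx)
  {BD}: card=160; try (D,nl_idx)→360, (B,hash)→1000, (B,nl_idx)→2560, (D,merge)→4140, (B,merge)→4520, (D,hash)→7240 …(+2); best=360 via (D,nl_idx)
  {AD}: card=640; try (D,nl_idx)→1040, (A,hash)→1280, (A,nl_idx)→3440, (D,merge)→4320, (A,merge)→4680, (D,hash)→7280 …(+2); best=1040 via (D,nl_idx)
  {BCD}: card=160; try (C,nl_idx)→1800, (B,hash)→2500, (C,hash)→2920, (C,merge)→3150, (B,nl_idx)→4060, (B,merge)→6020 …(+2); best=1800 via (C,nl_idx)
  {ACD}: card=640; try (A,hash)→2780, (C,hash)→4080, (A,nl_idx)→4940, (A,merge)→6180, (C,nl_idx)→6800, (C,merge)→9430 …(+2); best=2780 via (A,hash)
  {ABD}: card=256; try (A,hash)→1000, (A,nl_idx)→1576, (B,hash)→1880, (A,merge)→2080, (B,nl_idx)→4496, (A,nl)→6760 …(+2); best=1000 via (A,hash)
  {ABCD}: card=256; try (A,hash)→2440, (A,nl_idx)→3016, (C,nl_idx)→3304, (A,merge)→3520, (B,hash)→3620, (C,hash)→3656 …(+6); best=2440 via (A,hash)

cost=2440; order=B,D,C,A; methods=nl_idx,nl_idx,hash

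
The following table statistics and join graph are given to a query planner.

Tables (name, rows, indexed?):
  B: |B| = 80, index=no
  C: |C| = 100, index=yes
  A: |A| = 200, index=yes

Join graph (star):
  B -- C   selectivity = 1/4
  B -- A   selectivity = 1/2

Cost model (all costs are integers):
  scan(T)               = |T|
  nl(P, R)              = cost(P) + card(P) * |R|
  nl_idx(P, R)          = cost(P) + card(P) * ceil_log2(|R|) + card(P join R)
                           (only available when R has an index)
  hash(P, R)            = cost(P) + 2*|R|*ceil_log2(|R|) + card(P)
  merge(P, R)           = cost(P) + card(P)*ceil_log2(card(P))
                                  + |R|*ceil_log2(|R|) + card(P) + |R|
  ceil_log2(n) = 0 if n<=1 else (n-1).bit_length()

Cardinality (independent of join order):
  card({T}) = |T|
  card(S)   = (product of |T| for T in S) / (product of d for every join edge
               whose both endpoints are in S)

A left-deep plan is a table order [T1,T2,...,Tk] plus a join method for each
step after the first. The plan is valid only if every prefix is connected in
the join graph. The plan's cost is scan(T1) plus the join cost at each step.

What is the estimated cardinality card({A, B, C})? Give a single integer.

200000

Tables in S: A(200), B(80), C(100)
Edges inside S: B-C(d=4), B-A(d=2)
numerator = 200 * 80 * 100 = 1600000
denominator = 4 * 2 = 8
card(S) = 1600000 / 8 = 200000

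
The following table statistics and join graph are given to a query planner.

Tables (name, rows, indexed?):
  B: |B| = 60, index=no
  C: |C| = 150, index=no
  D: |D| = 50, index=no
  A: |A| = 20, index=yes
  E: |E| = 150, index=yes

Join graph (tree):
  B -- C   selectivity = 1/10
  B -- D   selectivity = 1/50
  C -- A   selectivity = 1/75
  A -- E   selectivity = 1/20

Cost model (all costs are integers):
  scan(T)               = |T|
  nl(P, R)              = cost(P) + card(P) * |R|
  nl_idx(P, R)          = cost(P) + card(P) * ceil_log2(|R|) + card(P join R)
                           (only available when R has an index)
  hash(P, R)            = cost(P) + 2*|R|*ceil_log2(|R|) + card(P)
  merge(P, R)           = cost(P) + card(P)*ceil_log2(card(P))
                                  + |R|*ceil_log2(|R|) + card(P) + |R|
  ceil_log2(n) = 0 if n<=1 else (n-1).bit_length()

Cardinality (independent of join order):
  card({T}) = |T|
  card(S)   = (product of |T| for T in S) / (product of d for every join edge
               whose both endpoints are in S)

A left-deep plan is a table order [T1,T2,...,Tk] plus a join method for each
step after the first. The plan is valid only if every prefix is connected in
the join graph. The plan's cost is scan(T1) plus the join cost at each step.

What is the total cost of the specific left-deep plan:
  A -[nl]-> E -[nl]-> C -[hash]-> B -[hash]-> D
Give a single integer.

step 1: scan A: cost=20, card=20
step 2: join E via nl
    card(P join E) = 20*150/(20) = 150
    cost = 20 + 20*150 = 3020
step 3: join C via nl
    card(P join C) = 150*150/(75) = 300
    cost = 3020 + 150*150 = 25520
step 4: join B via hash
    card(P join B) = 300*60/(10) = 1800
    cost = 25520 + 2*60*6 + 300 = 26540
step 5: join D via hash
    card(P join D) = 1800*50/(50) = 1800
    cost = 26540 + 2*50*6 + 1800 = 28940

28940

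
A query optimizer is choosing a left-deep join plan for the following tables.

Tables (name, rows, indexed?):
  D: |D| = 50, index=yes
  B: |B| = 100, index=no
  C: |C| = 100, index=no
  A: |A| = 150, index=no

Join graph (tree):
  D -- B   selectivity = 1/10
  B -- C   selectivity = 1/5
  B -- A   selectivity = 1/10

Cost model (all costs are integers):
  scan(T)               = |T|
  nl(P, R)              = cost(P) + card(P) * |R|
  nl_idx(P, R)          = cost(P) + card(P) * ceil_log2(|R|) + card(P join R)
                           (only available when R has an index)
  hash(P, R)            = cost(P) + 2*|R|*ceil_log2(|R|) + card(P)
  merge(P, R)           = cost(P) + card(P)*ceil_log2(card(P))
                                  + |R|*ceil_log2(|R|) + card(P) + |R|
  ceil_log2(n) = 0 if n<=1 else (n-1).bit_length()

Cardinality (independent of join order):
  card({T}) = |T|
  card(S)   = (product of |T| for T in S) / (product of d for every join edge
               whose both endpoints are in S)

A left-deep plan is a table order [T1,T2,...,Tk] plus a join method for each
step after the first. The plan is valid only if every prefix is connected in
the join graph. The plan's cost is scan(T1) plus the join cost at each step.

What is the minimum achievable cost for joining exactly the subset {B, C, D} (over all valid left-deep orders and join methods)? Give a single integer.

Selinger DP over subsets of {B,C,D}:
  {D}: scan cost=50, card=50
  {B}: scan cost=100, card=100
  {C}: scan cost=100, card=100
  {BD}: card=500; try (D,hash)→800, (D,nl_idx)→1200, (B,merge)→1200, (D,merge)→1250, (B,hash)→1500, (B,nl)→5050 …(+1); best=800 via (D,hash)
  {BC}: card=2000; try (C,hash)→1600, (B,hash)→1600, (C,merge)→1700, (B,merge)→1700, (C,nl)→10100, (B,nl)→10100; best=1600 via (C,hash)
  {BCD}: card=10000; try (C,hash)→2700, (D,hash)→4200, (C,merge)→6600, (D,nl_idx)→23600, (D,merge)→25950, (C,nl)→50800 …(+1); best=2700 via (C,hash)

2700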